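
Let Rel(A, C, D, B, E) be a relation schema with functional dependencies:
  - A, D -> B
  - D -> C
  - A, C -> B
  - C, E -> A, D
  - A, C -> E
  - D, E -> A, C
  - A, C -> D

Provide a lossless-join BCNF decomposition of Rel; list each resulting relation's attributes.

Candidate keys of the original relation: {A, C}, {A, D}, {C, E}, {D, E}.
Within {A, B, C, D, E}: {D}⁺ ∩ {A, B, C, D, E} = {C, D}, not the whole set, so D -> C violates BCNF; decompose into {C, D} and {A, B, D, E}.
{C, D}: every determinant is a superkey — BCNF.
{A, B, D, E}: every determinant is a superkey — BCNF.

{A, B, D, E}; {C, D}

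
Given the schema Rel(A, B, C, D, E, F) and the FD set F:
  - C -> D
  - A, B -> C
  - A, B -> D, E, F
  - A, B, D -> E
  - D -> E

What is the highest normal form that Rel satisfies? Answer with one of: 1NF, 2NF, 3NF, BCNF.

Candidate key: {A, B}. Prime attributes: {A, B}.
C -> D: {C}⁺ = {C, D, E}, which is not all of the attributes, so the left side is not a superkey — BCNF is violated.
Because {D} is non-prime and the left side of C -> D is not a superkey, the relation is not in 3NF.
Checking every proper subset of each key, none determines a non-prime attribute — 2NF is satisfied.

2NF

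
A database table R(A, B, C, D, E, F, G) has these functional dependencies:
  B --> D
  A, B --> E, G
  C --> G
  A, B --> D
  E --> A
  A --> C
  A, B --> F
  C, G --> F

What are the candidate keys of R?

{B} never appears on the right of any FD, so every key must include it.
Closure of {A, B} is {A, B, C, D, E, F, G}, the whole schema; {A, B} is a candidate key.
Closure of {B, E} is {A, B, C, D, E, F, G}, the whole schema; {B, E} is a candidate key.
These are minimal and exhaustive — every other superkey contains one of them.

{A, B}, {B, E}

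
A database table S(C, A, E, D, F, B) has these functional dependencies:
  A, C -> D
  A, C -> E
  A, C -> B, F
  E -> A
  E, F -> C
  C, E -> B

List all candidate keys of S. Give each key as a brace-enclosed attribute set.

{A, C}, {C, E}, {E, F}

{A, C} is a candidate key since {A, C}⁺ = {A, B, C, D, E, F} covers every attribute.
{C, E} is a candidate key since {C, E}⁺ = {A, B, C, D, E, F} covers every attribute.
{E, F} is a candidate key since {E, F}⁺ = {A, B, C, D, E, F} covers every attribute.
Any other superkey properly contains one of these, so there are no further candidate keys.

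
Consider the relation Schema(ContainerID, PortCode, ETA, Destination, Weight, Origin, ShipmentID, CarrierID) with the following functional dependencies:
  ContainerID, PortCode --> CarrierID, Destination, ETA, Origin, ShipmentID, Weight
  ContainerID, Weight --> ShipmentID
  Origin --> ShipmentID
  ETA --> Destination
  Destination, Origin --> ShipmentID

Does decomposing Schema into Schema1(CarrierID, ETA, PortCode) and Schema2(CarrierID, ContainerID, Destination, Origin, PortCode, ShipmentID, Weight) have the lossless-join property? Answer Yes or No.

The shared attributes are {CarrierID, PortCode} and {CarrierID, PortCode}⁺ = {CarrierID, PortCode}.
Neither Schema1 nor Schema2 is contained in that closure, so the decomposition is lossy.

No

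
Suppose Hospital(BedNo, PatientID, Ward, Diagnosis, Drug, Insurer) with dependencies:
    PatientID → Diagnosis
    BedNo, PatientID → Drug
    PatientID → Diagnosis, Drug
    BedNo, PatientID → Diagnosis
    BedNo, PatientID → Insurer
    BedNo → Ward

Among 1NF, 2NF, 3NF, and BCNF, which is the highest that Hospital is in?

1NF

Candidate key: {BedNo, PatientID}. Prime attributes: {BedNo, PatientID}.
PatientID → Diagnosis breaks BCNF: {PatientID}⁺ = {Diagnosis, Drug, PatientID}, so {PatientID} is not a superkey.
PatientID → Diagnosis determines the non-prime attribute {Diagnosis} from a non-superkey — 3NF is violated.
Since {BedNo} ⊂ {BedNo, PatientID} and {BedNo}⁺ ⊇ {Ward} with {Ward} non-prime, there is a partial dependency; 2NF fails.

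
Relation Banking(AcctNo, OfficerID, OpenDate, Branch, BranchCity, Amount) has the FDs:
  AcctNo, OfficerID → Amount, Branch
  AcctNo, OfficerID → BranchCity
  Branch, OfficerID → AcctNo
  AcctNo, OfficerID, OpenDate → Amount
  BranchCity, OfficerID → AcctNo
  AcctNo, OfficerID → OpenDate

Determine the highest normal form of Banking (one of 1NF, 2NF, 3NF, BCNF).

BCNF

Candidate keys: {AcctNo, OfficerID}, {Branch, OfficerID}, {BranchCity, OfficerID}. Prime attributes: {AcctNo, Branch, BranchCity, OfficerID}.
Each dependency's left side is a superkey — BCNF holds.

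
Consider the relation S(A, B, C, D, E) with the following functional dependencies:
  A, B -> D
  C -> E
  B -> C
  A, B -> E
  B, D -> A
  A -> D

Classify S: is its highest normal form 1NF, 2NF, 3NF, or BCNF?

Candidate keys: {A, B}, {B, D}. Prime attributes: {A, B, D}.
C -> E breaks BCNF: {C}⁺ = {C, E}, so {C} is not a superkey.
C -> E has non-prime {E} on the right and a non-superkey on the left, so 3NF fails.
{B} is a proper subset of the key {A, B}, and {B}⁺ contains the non-prime attributes {C, E} — a partial dependency, so 2NF is violated.

1NF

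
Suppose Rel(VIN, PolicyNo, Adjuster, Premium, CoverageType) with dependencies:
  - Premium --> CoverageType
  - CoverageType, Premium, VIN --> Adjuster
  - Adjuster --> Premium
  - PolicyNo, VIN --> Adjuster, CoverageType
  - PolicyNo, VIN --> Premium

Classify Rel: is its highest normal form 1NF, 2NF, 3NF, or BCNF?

Candidate key: {PolicyNo, VIN}. Prime attributes: {PolicyNo, VIN}.
Premium --> CoverageType: {Premium}⁺ = {CoverageType, Premium}, which is not all of the attributes, so the left side is not a superkey — BCNF is violated.
Premium --> CoverageType has non-prime {CoverageType} on the right and a non-superkey on the left, so 3NF fails.
No non-prime attribute depends on a proper subset of any candidate key, so 2NF holds.

2NF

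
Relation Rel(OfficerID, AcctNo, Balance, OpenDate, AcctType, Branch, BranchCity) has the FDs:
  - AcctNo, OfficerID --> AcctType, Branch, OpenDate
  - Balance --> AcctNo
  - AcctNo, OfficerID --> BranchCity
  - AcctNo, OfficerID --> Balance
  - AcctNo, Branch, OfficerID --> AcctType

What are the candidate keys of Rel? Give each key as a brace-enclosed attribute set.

{AcctNo, OfficerID}, {Balance, OfficerID}

No FD produces {OfficerID}, so it must be in every candidate key.
{AcctNo, OfficerID}⁺ = {AcctNo, AcctType, Balance, Branch, BranchCity, OfficerID, OpenDate} — all of the relation — so {AcctNo, OfficerID} is a candidate key.
{Balance, OfficerID}⁺ = {AcctNo, AcctType, Balance, Branch, BranchCity, OfficerID, OpenDate} — all of the relation — so {Balance, OfficerID} is a candidate key.
No proper subset of any of these is a key, and no other minimal superkey exists.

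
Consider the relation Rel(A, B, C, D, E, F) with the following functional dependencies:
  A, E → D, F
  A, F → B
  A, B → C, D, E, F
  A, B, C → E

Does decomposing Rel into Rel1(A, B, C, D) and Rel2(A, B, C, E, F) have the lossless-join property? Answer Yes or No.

Rel1 ∩ Rel2 = {A, B, C}; its closure under F is {A, B, C, D, E, F}.
Since Rel1 ⊆ {A, B, C, D, E, F}, the intersection is a superkey of Rel1; the decomposition is lossless.

Yes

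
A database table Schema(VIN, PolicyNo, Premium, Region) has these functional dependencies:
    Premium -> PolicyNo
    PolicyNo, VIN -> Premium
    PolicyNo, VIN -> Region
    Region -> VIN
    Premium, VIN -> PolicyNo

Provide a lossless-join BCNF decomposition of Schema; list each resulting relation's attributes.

{PolicyNo, Premium}; {Premium, Region}; {Region, VIN}

Candidate keys of the original relation: {PolicyNo, Region}, {PolicyNo, VIN}, {Premium, Region}, {Premium, VIN}.
In {PolicyNo, Premium, Region, VIN}, {Premium} is not a superkey ({Premium}⁺ restricted to this set is {PolicyNo, Premium}), so split on Premium -> PolicyNo into {PolicyNo, Premium} and {Premium, Region, VIN}.
{PolicyNo, Premium} has no BCNF violation.
In {Premium, Region, VIN}, {Region} is not a superkey ({Region}⁺ restricted to this set is {Region, VIN}), so split on Region -> VIN into {Region, VIN} and {Premium, Region}.
{Region, VIN} has no BCNF violation.
{Premium, Region} has no BCNF violation.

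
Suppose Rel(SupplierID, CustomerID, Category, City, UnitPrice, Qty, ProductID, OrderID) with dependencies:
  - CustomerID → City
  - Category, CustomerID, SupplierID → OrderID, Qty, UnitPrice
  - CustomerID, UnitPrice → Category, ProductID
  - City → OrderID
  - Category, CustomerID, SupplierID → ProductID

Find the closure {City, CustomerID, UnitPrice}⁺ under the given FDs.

Start with {City, CustomerID, UnitPrice}.
CustomerID, UnitPrice → Category, ProductID applies; add {Category, ProductID} → now {Category, City, CustomerID, ProductID, UnitPrice}.
City → OrderID applies; add {OrderID} → now {Category, City, CustomerID, OrderID, ProductID, UnitPrice}.
No further FD applies.

{Category, City, CustomerID, OrderID, ProductID, UnitPrice}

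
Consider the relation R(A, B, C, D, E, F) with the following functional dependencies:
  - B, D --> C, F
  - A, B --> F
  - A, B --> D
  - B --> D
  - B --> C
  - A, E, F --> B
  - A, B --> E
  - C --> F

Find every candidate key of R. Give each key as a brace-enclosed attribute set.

{A} never appears on the right of any FD, so every key must include it.
{A, B}⁺ = {A, B, C, D, E, F} — all of the relation — so {A, B} is a candidate key.
{A, C, E}⁺ = {A, B, C, D, E, F} — all of the relation — so {A, C, E} is a candidate key.
{A, E, F}⁺ = {A, B, C, D, E, F} — all of the relation — so {A, E, F} is a candidate key.
These are minimal and exhaustive — every other superkey contains one of them.

{A, B}, {A, C, E}, {A, E, F}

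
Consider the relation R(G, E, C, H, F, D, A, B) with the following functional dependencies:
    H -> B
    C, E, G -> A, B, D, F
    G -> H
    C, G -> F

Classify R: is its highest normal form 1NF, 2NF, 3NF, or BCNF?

Candidate key: {C, E, G}. Prime attributes: {C, E, G}.
H -> B: {H}⁺ = {B, H}, which is not all of the attributes, so the left side is not a superkey — BCNF is violated.
H -> B has non-prime {B} on the right and a non-superkey on the left, so 3NF fails.
{G} is a proper subset of the key {C, E, G}, and {G}⁺ contains the non-prime attributes {B, H} — a partial dependency, so 2NF is violated.

1NF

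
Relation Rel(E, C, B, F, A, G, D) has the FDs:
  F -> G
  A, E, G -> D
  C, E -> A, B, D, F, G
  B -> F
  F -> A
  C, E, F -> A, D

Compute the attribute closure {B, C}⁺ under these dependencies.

{A, B, C, F, G}

Start with {B, C}.
B -> F applies; add {F} → now {B, C, F}.
F -> A applies; add {A} → now {A, B, C, F}.
F -> G applies; add {G} → now {A, B, C, F, G}.
No further FD applies.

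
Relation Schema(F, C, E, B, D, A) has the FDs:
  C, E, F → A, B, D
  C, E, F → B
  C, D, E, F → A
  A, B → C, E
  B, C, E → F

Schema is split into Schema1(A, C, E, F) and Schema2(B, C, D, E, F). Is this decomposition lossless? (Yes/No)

Schema1 ∩ Schema2 = {C, E, F}; its closure under F is {A, B, C, D, E, F}.
Since Schema1 ⊆ {A, B, C, D, E, F}, the intersection is a superkey of Schema1; the decomposition is lossless.

Yes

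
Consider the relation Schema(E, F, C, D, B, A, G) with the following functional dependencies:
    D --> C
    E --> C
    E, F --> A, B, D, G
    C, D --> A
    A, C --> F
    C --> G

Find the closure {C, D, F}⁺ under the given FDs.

{A, C, D, F, G}

Start with {C, D, F}.
C, D --> A applies; add {A} → now {A, C, D, F}.
C --> G applies; add {G} → now {A, C, D, F, G}.
No further FD applies.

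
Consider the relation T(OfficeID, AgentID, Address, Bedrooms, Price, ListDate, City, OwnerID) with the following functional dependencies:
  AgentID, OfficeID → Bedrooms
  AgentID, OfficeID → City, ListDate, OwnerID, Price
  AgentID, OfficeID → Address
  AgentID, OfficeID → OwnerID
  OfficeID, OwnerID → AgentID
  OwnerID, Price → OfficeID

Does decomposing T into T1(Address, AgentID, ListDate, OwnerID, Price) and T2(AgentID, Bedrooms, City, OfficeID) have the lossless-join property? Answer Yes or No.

No

T1 ∩ T2 = {AgentID}; its closure under F is {AgentID}.
The closure covers neither T1 nor T2 entirely; the join is not lossless.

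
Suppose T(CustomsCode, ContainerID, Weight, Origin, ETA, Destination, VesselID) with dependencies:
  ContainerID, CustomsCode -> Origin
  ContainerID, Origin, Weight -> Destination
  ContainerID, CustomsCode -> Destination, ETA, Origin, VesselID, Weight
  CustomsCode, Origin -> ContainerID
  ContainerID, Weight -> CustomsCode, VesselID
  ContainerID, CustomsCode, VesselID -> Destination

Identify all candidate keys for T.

{ContainerID, CustomsCode}⁺ = {ContainerID, CustomsCode, Destination, ETA, Origin, VesselID, Weight}, which is every attribute, so {ContainerID, CustomsCode} is a candidate key.
{ContainerID, Weight}⁺ = {ContainerID, CustomsCode, Destination, ETA, Origin, VesselID, Weight}, which is every attribute, so {ContainerID, Weight} is a candidate key.
{CustomsCode, Origin}⁺ = {ContainerID, CustomsCode, Destination, ETA, Origin, VesselID, Weight}, which is every attribute, so {CustomsCode, Origin} is a candidate key.
No proper subset of any of these is a key, and no other minimal superkey exists.

{ContainerID, CustomsCode}, {ContainerID, Weight}, {CustomsCode, Origin}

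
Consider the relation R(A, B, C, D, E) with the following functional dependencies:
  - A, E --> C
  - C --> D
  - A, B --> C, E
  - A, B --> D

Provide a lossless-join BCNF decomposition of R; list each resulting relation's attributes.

Candidate key of the original relation: {A, B}.
{A, B, C, D, E}: {A, E} determines {A, C, D, E} here but is not a superkey — split on A, E --> C, D, giving {A, C, D, E} and {A, B, E}.
{A, C, D, E}: {C} determines {C, D} here but is not a superkey — split on C --> D, giving {C, D} and {A, C, E}.
{C, D}: every determinant is a superkey — BCNF.
{A, C, E}: every determinant is a superkey — BCNF.
{A, B, E}: every determinant is a superkey — BCNF.

{A, B, E}; {A, C, E}; {C, D}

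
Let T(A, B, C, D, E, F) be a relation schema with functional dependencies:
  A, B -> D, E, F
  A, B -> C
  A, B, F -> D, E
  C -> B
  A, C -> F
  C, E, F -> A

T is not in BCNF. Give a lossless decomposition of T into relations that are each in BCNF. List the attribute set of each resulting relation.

{A, C, D, E, F}; {B, C}

Candidate keys of the original relation: {A, B}, {A, C}, {C, E, F}.
In {A, B, C, D, E, F}, {C} is not a superkey ({C}⁺ restricted to this set is {B, C}), so split on C -> B into {B, C} and {A, C, D, E, F}.
{B, C} has no BCNF violation.
{A, C, D, E, F} has no BCNF violation.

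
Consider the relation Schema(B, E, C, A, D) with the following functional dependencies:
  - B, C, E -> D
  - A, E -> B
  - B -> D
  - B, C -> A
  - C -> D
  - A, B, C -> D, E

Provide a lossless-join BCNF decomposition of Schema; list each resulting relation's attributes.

{A, B, E}; {A, C, E}; {B, D}

Candidate keys of the original relation: {A, C, E}, {B, C}.
{A, B, C, D, E}: {A, E} determines {A, B, D, E} here but is not a superkey — split on A, E -> B, D, giving {A, B, D, E} and {A, C, E}.
{A, B, D, E}: {B} determines {B, D} here but is not a superkey — split on B -> D, giving {B, D} and {A, B, E}.
{B, D} is in BCNF.
{A, B, E} is in BCNF.
{A, C, E} is in BCNF.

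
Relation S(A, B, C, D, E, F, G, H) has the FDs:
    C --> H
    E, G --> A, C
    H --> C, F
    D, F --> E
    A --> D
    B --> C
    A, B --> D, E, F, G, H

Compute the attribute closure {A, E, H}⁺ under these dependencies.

{A, C, D, E, F, H}

Start with {A, E, H}.
H --> C, F applies; add {C, F} → now {A, C, E, F, H}.
A --> D applies; add {D} → now {A, C, D, E, F, H}.
No further FD applies.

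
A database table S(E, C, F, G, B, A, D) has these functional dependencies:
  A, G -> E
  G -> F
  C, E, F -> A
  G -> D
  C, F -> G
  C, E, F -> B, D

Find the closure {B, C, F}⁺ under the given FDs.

Start with {B, C, F}.
C, F -> G applies; add {G} → now {B, C, F, G}.
G -> D applies; add {D} → now {B, C, D, F, G}.
No further FD applies.

{B, C, D, F, G}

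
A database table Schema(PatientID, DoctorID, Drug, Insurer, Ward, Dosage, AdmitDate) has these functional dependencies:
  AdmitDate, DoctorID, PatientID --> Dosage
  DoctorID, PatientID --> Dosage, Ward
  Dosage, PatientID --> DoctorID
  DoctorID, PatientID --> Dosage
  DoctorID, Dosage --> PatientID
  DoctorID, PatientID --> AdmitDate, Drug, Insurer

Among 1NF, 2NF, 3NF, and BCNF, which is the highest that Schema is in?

Candidate keys: {DoctorID, Dosage}, {DoctorID, PatientID}, {Dosage, PatientID}. Prime attributes: {DoctorID, Dosage, PatientID}.
Each dependency's left side is a superkey — BCNF holds.

BCNF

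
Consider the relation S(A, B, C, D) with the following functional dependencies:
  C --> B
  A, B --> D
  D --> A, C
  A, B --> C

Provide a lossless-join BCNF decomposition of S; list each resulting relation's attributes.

{A, C, D}; {B, C}

Candidate keys of the original relation: {A, B}, {A, C}, {D}.
In {A, B, C, D}, {C} is not a superkey ({C}⁺ restricted to this set is {B, C}), so split on C --> B into {B, C} and {A, C, D}.
{B, C} has no BCNF violation.
{A, C, D} has no BCNF violation.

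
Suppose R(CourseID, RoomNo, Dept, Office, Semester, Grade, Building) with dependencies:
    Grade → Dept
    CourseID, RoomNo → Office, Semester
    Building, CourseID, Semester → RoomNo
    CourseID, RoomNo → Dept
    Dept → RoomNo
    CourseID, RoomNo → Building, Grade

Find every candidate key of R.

Attributes never on any right-hand side: {CourseID} — every candidate key must contain it.
Closure of {CourseID, Dept} is {Building, CourseID, Dept, Grade, Office, RoomNo, Semester}, the whole schema; {CourseID, Dept} is a candidate key.
Closure of {CourseID, Grade} is {Building, CourseID, Dept, Grade, Office, RoomNo, Semester}, the whole schema; {CourseID, Grade} is a candidate key.
Closure of {CourseID, RoomNo} is {Building, CourseID, Dept, Grade, Office, RoomNo, Semester}, the whole schema; {CourseID, RoomNo} is a candidate key.
Closure of {Building, CourseID, Semester} is {Building, CourseID, Dept, Grade, Office, RoomNo, Semester}, the whole schema; {Building, CourseID, Semester} is a candidate key.
These are minimal and exhaustive — every other superkey contains one of them.

{Building, CourseID, Semester}, {CourseID, Dept}, {CourseID, Grade}, {CourseID, RoomNo}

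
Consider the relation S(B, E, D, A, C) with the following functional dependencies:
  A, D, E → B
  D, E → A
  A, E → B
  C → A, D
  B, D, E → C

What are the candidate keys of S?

{C, E}, {D, E}

{E} never appears on the right of any FD, so every key must include it.
{C, E}⁺ = {A, B, C, D, E} — all of the relation — so {C, E} is a candidate key.
{D, E}⁺ = {A, B, C, D, E} — all of the relation — so {D, E} is a candidate key.
Any other superkey properly contains one of these, so there are no further candidate keys.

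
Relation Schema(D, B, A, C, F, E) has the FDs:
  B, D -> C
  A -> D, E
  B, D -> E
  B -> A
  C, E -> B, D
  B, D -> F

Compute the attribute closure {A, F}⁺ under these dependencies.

{A, D, E, F}

Start with {A, F}.
A -> D, E applies; add {D, E} → now {A, D, E, F}.
No further FD applies.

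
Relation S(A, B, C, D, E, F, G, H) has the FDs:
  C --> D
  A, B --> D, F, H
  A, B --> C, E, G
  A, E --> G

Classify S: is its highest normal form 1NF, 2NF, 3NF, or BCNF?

2NF

Candidate key: {A, B}. Prime attributes: {A, B}.
C --> D: {C}⁺ = {C, D}, which is not all of the attributes, so the left side is not a superkey — BCNF is violated.
C --> D determines the non-prime attribute {D} from a non-superkey — 3NF is violated.
No non-prime attribute depends on a proper subset of any candidate key, so 2NF holds.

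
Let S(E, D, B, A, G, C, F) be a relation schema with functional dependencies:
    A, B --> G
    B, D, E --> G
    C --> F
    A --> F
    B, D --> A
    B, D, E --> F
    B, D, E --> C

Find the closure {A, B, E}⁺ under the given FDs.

Start with {A, B, E}.
A, B --> G applies; add {G} → now {A, B, E, G}.
A --> F applies; add {F} → now {A, B, E, F, G}.
No further FD applies.

{A, B, E, F, G}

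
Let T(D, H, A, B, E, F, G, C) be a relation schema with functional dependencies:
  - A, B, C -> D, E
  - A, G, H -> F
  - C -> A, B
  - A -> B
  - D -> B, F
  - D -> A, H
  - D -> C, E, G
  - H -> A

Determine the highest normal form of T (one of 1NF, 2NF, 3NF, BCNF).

2NF

Candidate keys: {C}, {D}. Prime attributes: {C, D}.
A, G, H -> F: {A, G, H}⁺ = {A, B, F, G, H}, which is not all of the attributes, so the left side is not a superkey — BCNF is violated.
Because {F} is non-prime and the left side of A, G, H -> F is not a superkey, the relation is not in 3NF.
With only single-attribute keys there can be no partial dependency, so 2NF holds.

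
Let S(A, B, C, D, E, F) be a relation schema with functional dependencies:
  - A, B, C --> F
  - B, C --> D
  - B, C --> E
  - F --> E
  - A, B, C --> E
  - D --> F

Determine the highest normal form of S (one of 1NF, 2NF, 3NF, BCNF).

1NF

Candidate key: {A, B, C}. Prime attributes: {A, B, C}.
For B, C --> D we have {B, C}⁺ = {B, C, D, E, F}; {B, C} is not a superkey, so BCNF fails.
B, C --> D has non-prime {D} on the right and a non-superkey on the left, so 3NF fails.
The proper key subset {B, C} of {A, B, C} determines non-prime {D, E, F}, so the relation is not even in 2NF.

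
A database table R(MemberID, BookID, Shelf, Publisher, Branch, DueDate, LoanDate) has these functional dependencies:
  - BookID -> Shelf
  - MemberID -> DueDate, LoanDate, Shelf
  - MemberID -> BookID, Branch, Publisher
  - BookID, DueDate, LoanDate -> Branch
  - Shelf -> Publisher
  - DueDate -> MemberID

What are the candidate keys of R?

{DueDate}⁺ = {BookID, Branch, DueDate, LoanDate, MemberID, Publisher, Shelf}, which is every attribute, so {DueDate} is a candidate key.
{MemberID}⁺ = {BookID, Branch, DueDate, LoanDate, MemberID, Publisher, Shelf}, which is every attribute, so {MemberID} is a candidate key.
These are minimal and exhaustive — every other superkey contains one of them.

{DueDate}, {MemberID}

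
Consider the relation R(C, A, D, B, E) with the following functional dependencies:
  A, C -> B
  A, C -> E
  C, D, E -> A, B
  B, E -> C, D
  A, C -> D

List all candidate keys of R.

{A, C}, {B, E}, {C, D, E}

{A, C}⁺ = {A, B, C, D, E}, which is every attribute, so {A, C} is a candidate key.
{B, E}⁺ = {A, B, C, D, E}, which is every attribute, so {B, E} is a candidate key.
{C, D, E}⁺ = {A, B, C, D, E}, which is every attribute, so {C, D, E} is a candidate key.
No proper subset of any of these is a key, and no other minimal superkey exists.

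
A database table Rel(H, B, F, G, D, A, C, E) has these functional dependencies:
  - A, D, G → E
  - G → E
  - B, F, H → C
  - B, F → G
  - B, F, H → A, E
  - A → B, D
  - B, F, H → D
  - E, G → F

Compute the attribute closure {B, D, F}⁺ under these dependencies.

{B, D, E, F, G}

Start with {B, D, F}.
B, F → G applies; add {G} → now {B, D, F, G}.
G → E applies; add {E} → now {B, D, E, F, G}.
No further FD applies.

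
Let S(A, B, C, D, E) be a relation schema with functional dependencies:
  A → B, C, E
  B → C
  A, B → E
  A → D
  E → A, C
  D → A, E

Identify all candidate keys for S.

Closure of {A} is {A, B, C, D, E}, the whole schema; {A} is a candidate key.
Closure of {D} is {A, B, C, D, E}, the whole schema; {D} is a candidate key.
Closure of {E} is {A, B, C, D, E}, the whole schema; {E} is a candidate key.
No proper subset of any of these is a key, and no other minimal superkey exists.

{A}, {D}, {E}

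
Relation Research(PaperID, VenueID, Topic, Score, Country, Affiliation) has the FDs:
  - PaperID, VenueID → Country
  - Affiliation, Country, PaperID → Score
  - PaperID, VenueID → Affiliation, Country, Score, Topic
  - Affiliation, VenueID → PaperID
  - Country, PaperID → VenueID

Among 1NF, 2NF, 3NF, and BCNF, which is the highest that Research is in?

Candidate keys: {Affiliation, VenueID}, {Country, PaperID}, {PaperID, VenueID}. Prime attributes: {Affiliation, Country, PaperID, VenueID}.
Every FD has a superkey on the left, so the relation is in BCNF.

BCNF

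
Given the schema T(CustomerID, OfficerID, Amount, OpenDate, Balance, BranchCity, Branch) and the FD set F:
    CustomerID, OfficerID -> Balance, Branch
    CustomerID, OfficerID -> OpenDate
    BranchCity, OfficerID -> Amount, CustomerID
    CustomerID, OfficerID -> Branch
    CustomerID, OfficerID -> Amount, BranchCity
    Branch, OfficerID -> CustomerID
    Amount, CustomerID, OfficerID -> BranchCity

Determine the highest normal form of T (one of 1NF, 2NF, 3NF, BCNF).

BCNF

Candidate keys: {Branch, OfficerID}, {BranchCity, OfficerID}, {CustomerID, OfficerID}. Prime attributes: {Branch, BranchCity, CustomerID, OfficerID}.
Every FD has a superkey on the left, so the relation is in BCNF.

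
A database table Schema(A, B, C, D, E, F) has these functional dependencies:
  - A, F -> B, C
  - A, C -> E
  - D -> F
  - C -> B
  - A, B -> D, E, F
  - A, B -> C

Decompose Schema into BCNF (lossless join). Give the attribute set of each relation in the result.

{A, C, D, E}; {B, C}; {D, F}

Candidate keys of the original relation: {A, B}, {A, C}, {A, D}, {A, F}.
Within {A, B, C, D, E, F}: {D}⁺ ∩ {A, B, C, D, E, F} = {D, F}, not the whole set, so D -> F violates BCNF; decompose into {D, F} and {A, B, C, D, E}.
{D, F}: every determinant is a superkey — BCNF.
Within {A, B, C, D, E}: {C}⁺ ∩ {A, B, C, D, E} = {B, C}, not the whole set, so C -> B violates BCNF; decompose into {B, C} and {A, C, D, E}.
{B, C}: every determinant is a superkey — BCNF.
{A, C, D, E}: every determinant is a superkey — BCNF.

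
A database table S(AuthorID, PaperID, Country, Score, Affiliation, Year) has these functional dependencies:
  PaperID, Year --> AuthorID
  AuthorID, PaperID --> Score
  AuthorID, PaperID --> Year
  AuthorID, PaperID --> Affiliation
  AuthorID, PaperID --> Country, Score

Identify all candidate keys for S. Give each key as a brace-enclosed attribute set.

No FD produces {PaperID}, so it must be in every candidate key.
Closure of {AuthorID, PaperID} is {Affiliation, AuthorID, Country, PaperID, Score, Year}, the whole schema; {AuthorID, PaperID} is a candidate key.
Closure of {PaperID, Year} is {Affiliation, AuthorID, Country, PaperID, Score, Year}, the whole schema; {PaperID, Year} is a candidate key.
No proper subset of any of these is a key, and no other minimal superkey exists.

{AuthorID, PaperID}, {PaperID, Year}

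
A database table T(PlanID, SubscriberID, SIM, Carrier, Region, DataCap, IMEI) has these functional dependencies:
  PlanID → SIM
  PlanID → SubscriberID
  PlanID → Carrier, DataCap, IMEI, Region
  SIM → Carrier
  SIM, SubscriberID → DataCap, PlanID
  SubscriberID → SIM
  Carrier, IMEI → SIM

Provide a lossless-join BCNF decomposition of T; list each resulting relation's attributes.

{Carrier, SIM}; {DataCap, IMEI, PlanID, Region, SIM, SubscriberID}

Candidate keys of the original relation: {PlanID}, {SubscriberID}.
In {Carrier, DataCap, IMEI, PlanID, Region, SIM, SubscriberID}, {SIM} is not a superkey ({SIM}⁺ restricted to this set is {Carrier, SIM}), so split on SIM → Carrier into {Carrier, SIM} and {DataCap, IMEI, PlanID, Region, SIM, SubscriberID}.
{Carrier, SIM}: every determinant is a superkey — BCNF.
{DataCap, IMEI, PlanID, Region, SIM, SubscriberID}: every determinant is a superkey — BCNF.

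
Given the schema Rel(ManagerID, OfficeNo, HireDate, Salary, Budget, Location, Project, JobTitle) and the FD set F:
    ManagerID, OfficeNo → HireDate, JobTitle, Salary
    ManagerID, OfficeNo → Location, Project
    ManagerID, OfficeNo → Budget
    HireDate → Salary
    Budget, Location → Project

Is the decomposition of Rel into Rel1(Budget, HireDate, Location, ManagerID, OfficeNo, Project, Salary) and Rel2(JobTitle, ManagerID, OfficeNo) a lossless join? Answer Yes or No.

Yes

The shared attributes are {ManagerID, OfficeNo} and {ManagerID, OfficeNo}⁺ = {Budget, HireDate, JobTitle, Location, ManagerID, OfficeNo, Project, Salary}.
Since Rel1 ⊆ {Budget, HireDate, JobTitle, Location, ManagerID, OfficeNo, Project, Salary}, the intersection is a superkey of Rel1; the decomposition is lossless.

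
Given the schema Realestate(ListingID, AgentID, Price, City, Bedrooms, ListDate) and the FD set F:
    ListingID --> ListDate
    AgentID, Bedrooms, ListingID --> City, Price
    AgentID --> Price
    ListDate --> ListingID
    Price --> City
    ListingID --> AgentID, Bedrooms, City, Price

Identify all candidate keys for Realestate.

{ListDate} is a candidate key since {ListDate}⁺ = {AgentID, Bedrooms, City, ListDate, ListingID, Price} covers every attribute.
{ListingID} is a candidate key since {ListingID}⁺ = {AgentID, Bedrooms, City, ListDate, ListingID, Price} covers every attribute.
No proper subset of any of these is a key, and no other minimal superkey exists.

{ListDate}, {ListingID}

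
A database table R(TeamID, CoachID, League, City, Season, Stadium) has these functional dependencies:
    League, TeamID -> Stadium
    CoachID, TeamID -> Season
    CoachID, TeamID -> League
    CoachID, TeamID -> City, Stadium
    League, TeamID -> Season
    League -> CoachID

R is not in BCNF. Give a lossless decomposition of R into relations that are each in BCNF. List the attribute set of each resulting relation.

Candidate keys of the original relation: {CoachID, TeamID}, {League, TeamID}.
Within {City, CoachID, League, Season, Stadium, TeamID}: {League}⁺ ∩ {City, CoachID, League, Season, Stadium, TeamID} = {CoachID, League}, not the whole set, so League -> CoachID violates BCNF; decompose into {CoachID, League} and {City, League, Season, Stadium, TeamID}.
{CoachID, League}: every determinant is a superkey — BCNF.
{City, League, Season, Stadium, TeamID}: every determinant is a superkey — BCNF.

{City, League, Season, Stadium, TeamID}; {CoachID, League}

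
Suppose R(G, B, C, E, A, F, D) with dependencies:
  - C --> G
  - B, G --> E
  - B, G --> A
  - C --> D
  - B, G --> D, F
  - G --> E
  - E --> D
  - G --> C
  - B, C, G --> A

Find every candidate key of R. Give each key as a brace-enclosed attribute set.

{B, C}, {B, G}

No FD produces {B}, so it must be in every candidate key.
{B, C} is a candidate key since {B, C}⁺ = {A, B, C, D, E, F, G} covers every attribute.
{B, G} is a candidate key since {B, G}⁺ = {A, B, C, D, E, F, G} covers every attribute.
Any other superkey properly contains one of these, so there are no further candidate keys.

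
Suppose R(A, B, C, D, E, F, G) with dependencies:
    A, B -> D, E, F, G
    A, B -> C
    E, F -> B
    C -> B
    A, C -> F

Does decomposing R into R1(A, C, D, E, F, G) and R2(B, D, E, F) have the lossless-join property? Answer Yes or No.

Common attributes: {D, E, F}; their closure is {B, D, E, F}.
R2 is contained in that closure, so R1 ∩ R2 -> R2 holds and the join is lossless.

Yes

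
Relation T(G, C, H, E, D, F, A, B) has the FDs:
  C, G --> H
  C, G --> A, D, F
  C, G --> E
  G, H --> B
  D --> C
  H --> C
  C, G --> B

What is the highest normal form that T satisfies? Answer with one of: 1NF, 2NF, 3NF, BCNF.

3NF

Candidate keys: {C, G}, {D, G}, {G, H}. Prime attributes: {C, D, G, H}.
D --> C: {D}⁺ = {C, D}, which is not all of the attributes, so the left side is not a superkey — BCNF is violated.
Its right-hand attributes {C} are all prime, as are those of every other non-superkey FD — the relation is in 3NF.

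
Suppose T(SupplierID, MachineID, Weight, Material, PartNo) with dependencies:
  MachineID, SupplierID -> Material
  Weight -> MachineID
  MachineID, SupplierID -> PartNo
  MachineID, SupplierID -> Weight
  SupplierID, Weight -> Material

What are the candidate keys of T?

Attributes never on any right-hand side: {SupplierID} — every candidate key must contain it.
{MachineID, SupplierID} is a candidate key since {MachineID, SupplierID}⁺ = {MachineID, Material, PartNo, SupplierID, Weight} covers every attribute.
{SupplierID, Weight} is a candidate key since {SupplierID, Weight}⁺ = {MachineID, Material, PartNo, SupplierID, Weight} covers every attribute.
No proper subset of any of these is a key, and no other minimal superkey exists.

{MachineID, SupplierID}, {SupplierID, Weight}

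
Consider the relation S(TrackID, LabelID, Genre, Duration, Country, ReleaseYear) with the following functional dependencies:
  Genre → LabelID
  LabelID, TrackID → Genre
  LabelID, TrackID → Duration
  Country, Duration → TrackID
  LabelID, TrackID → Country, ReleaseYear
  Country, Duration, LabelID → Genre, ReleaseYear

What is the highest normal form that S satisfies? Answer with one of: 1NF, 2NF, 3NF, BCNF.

3NF

Candidate keys: {Country, Duration, Genre}, {Country, Duration, LabelID}, {Genre, TrackID}, {LabelID, TrackID}. Prime attributes: {Country, Duration, Genre, LabelID, TrackID}.
Genre → LabelID: {Genre}⁺ = {Genre, LabelID}, which is not all of the attributes, so the left side is not a superkey — BCNF is violated.
Since {LabelID} ⊆ prime attributes and every other non-superkey FD also has a prime right side, the schema is in 3NF.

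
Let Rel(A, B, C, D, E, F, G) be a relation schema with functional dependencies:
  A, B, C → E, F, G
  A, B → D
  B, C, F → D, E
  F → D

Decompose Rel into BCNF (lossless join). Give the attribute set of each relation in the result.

{A, B, C, F, G}; {A, B, D}; {B, C, E, F}

Candidate key of the original relation: {A, B, C}.
{A, B, C, D, E, F, G}: {A, B} determines {A, B, D} here but is not a superkey — split on A, B → D, giving {A, B, D} and {A, B, C, E, F, G}.
{A, B, D} has no BCNF violation.
{A, B, C, E, F, G}: {B, C, F} determines {B, C, E, F} here but is not a superkey — split on B, C, F → E, giving {B, C, E, F} and {A, B, C, F, G}.
{B, C, E, F} has no BCNF violation.
{A, B, C, F, G} has no BCNF violation.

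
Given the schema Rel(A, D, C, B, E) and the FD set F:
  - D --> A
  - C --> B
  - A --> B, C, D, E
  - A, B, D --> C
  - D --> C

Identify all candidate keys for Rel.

{A} is a candidate key since {A}⁺ = {A, B, C, D, E} covers every attribute.
{D} is a candidate key since {D}⁺ = {A, B, C, D, E} covers every attribute.
These are minimal and exhaustive — every other superkey contains one of them.

{A}, {D}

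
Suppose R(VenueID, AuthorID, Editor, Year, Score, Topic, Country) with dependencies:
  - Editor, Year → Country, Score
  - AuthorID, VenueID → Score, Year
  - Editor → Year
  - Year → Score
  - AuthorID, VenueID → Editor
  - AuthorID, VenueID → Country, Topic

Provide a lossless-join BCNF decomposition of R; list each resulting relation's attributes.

Candidate key of the original relation: {AuthorID, VenueID}.
In {AuthorID, Country, Editor, Score, Topic, VenueID, Year}, {Editor, Year} is not a superkey ({Editor, Year}⁺ restricted to this set is {Country, Editor, Score, Year}), so split on Editor, Year → Country, Score into {Country, Editor, Score, Year} and {AuthorID, Editor, Topic, VenueID, Year}.
In {Country, Editor, Score, Year}, {Year} is not a superkey ({Year}⁺ restricted to this set is {Score, Year}), so split on Year → Score into {Score, Year} and {Country, Editor, Year}.
{Score, Year} has no BCNF violation.
{Country, Editor, Year} has no BCNF violation.
In {AuthorID, Editor, Topic, VenueID, Year}, {Editor} is not a superkey ({Editor}⁺ restricted to this set is {Editor, Year}), so split on Editor → Year into {Editor, Year} and {AuthorID, Editor, Topic, VenueID}.
{Editor, Year} has no BCNF violation.
{AuthorID, Editor, Topic, VenueID} has no BCNF violation.

{AuthorID, Editor, Topic, VenueID}; {Country, Editor, Year}; {Score, Year}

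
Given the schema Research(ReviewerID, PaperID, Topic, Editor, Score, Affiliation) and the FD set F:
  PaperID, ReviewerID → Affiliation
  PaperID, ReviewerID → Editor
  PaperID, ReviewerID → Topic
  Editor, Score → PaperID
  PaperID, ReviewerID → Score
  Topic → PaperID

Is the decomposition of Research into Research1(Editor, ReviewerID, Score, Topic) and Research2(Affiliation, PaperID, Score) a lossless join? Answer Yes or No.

No

Common attributes: {Score}; their closure is {Score}.
The closure covers neither Research1 nor Research2 entirely; the join is not lossless.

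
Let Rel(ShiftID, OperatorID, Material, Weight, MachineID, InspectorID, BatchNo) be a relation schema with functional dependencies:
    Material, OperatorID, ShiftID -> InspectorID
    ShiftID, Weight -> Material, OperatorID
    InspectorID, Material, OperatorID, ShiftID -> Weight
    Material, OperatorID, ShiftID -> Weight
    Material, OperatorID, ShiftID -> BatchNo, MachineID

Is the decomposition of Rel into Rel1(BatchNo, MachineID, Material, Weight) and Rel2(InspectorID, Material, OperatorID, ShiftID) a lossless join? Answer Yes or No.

The shared attributes are {Material} and {Material}⁺ = {Material}.
The closure covers neither Rel1 nor Rel2 entirely; the join is not lossless.

No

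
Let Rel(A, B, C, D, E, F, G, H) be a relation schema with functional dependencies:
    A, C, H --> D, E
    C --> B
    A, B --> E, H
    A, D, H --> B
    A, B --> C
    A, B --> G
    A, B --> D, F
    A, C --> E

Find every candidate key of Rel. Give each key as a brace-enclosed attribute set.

{A, B}, {A, C}, {A, D, H}

Attributes never on any right-hand side: {A} — every candidate key must contain it.
{A, B} is a candidate key since {A, B}⁺ = {A, B, C, D, E, F, G, H} covers every attribute.
{A, C} is a candidate key since {A, C}⁺ = {A, B, C, D, E, F, G, H} covers every attribute.
{A, D, H} is a candidate key since {A, D, H}⁺ = {A, B, C, D, E, F, G, H} covers every attribute.
These are minimal and exhaustive — every other superkey contains one of them.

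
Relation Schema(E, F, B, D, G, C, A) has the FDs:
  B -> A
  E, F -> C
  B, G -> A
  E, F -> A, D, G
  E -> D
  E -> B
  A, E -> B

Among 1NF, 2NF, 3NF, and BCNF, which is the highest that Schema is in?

Candidate key: {E, F}. Prime attributes: {E, F}.
B -> A breaks BCNF: {B}⁺ = {A, B}, so {B} is not a superkey.
Because {A} is non-prime and the left side of B -> A is not a superkey, the relation is not in 3NF.
Since {E} ⊂ {E, F} and {E}⁺ ⊇ {A, B, D} with {A, B, D} non-prime, there is a partial dependency; 2NF fails.

1NF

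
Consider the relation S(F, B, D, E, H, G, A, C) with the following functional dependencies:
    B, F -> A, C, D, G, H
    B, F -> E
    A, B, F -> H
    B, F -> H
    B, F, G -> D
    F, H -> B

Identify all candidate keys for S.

No FD produces {F}, so it must be in every candidate key.
{B, F} is a candidate key since {B, F}⁺ = {A, B, C, D, E, F, G, H} covers every attribute.
{F, H} is a candidate key since {F, H}⁺ = {A, B, C, D, E, F, G, H} covers every attribute.
These are minimal and exhaustive — every other superkey contains one of them.

{B, F}, {F, H}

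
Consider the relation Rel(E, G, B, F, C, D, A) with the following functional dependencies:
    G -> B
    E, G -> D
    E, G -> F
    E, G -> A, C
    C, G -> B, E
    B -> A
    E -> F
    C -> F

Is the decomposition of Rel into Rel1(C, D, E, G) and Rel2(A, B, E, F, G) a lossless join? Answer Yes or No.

The shared attributes are {E, G} and {E, G}⁺ = {A, B, C, D, E, F, G}.
This includes all of Rel1, so the common attributes are a superkey of Rel1 — the join is lossless.

Yes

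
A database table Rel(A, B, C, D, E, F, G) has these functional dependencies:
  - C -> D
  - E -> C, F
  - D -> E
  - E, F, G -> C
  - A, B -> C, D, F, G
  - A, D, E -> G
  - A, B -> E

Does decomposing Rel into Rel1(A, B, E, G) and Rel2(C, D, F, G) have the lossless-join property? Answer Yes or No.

No

Common attributes: {G}; their closure is {G}.
The closure covers neither Rel1 nor Rel2 entirely; the join is not lossless.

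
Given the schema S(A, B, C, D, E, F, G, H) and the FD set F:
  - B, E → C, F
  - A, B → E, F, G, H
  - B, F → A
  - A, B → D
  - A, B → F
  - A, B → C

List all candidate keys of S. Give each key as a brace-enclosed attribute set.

{B} never appears on the right of any FD, so every key must include it.
{A, B}⁺ = {A, B, C, D, E, F, G, H} — all of the relation — so {A, B} is a candidate key.
{B, E}⁺ = {A, B, C, D, E, F, G, H} — all of the relation — so {B, E} is a candidate key.
{B, F}⁺ = {A, B, C, D, E, F, G, H} — all of the relation — so {B, F} is a candidate key.
Any other superkey properly contains one of these, so there are no further candidate keys.

{A, B}, {B, E}, {B, F}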